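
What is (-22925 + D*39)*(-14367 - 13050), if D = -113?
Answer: 749361444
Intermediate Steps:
(-22925 + D*39)*(-14367 - 13050) = (-22925 - 113*39)*(-14367 - 13050) = (-22925 - 4407)*(-27417) = -27332*(-27417) = 749361444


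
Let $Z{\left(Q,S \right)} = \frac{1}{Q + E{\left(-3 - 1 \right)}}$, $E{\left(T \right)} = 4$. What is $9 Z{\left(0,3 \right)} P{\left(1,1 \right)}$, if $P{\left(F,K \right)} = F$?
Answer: $\frac{9}{4} \approx 2.25$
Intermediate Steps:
$Z{\left(Q,S \right)} = \frac{1}{4 + Q}$ ($Z{\left(Q,S \right)} = \frac{1}{Q + 4} = \frac{1}{4 + Q}$)
$9 Z{\left(0,3 \right)} P{\left(1,1 \right)} = \frac{9}{4 + 0} \cdot 1 = \frac{9}{4} \cdot 1 = \frac{9}{4}$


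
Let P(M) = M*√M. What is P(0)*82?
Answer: 0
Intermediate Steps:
P(M) = M^(3/2)
P(0)*82 = 0^(3/2)*82 = 0*82 = 0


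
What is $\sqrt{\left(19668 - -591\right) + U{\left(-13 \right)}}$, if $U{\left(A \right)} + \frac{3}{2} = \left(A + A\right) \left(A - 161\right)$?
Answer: $\frac{3 \sqrt{11014}}{2} \approx 157.42$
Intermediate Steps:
$U{\left(A \right)} = - \frac{3}{2} + 2 A \left(-161 + A\right)$ ($U{\left(A \right)} = - \frac{3}{2} + \left(A + A\right) \left(A - 161\right) = - \frac{3}{2} + 2 A \left(-161 + A\right)$)
$\sqrt{\left(19668 - -591\right) + U{\left(-13 \right)}} = \sqrt{\left(19668 - -591\right) - \left(- \frac{8369}{2} - 338\right)} = \sqrt{\left(19668 + 591\right) + \left(- \frac{3}{2} + 4186 + 2 \cdot 169\right)} = \sqrt{20259 + \left(- \frac{3}{2} + 4186 + 338\right)} = \sqrt{20259 + \frac{9045}{2}} = \sqrt{\frac{49563}{2}} = \frac{3 \sqrt{11014}}{2}$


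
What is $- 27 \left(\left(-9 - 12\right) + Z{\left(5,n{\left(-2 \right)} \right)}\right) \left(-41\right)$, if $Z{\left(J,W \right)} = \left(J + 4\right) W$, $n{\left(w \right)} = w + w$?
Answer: $-63099$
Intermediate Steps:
$n{\left(w \right)} = 2 w$
$Z{\left(J,W \right)} = W \left(4 + J\right)$ ($Z{\left(J,W \right)} = \left(4 + J\right) W = W \left(4 + J\right)$)
$- 27 \left(\left(-9 - 12\right) + Z{\left(5,n{\left(-2 \right)} \right)}\right) \left(-41\right) = - 27 \left(\left(-9 - 12\right) + 2 \left(-2\right) \left(4 + 5\right)\right) \left(-41\right) = - 27 \left(-21 - 36\right) \left(-41\right) = - 27 \left(-57\right) \left(-41\right) = - \left(-1539\right) \left(-41\right) = \left(-1\right) 63099 = -63099$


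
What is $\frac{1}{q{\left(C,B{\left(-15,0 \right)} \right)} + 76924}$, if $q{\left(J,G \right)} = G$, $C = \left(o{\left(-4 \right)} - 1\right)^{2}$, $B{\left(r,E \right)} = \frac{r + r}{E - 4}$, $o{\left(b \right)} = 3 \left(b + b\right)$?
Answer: $\frac{2}{153863} \approx 1.2999 \cdot 10^{-5}$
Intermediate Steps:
$o{\left(b \right)} = 6 b$ ($o{\left(b \right)} = 3 \cdot 2 b = 6 b$)
$B{\left(r,E \right)} = \frac{2 r}{-4 + E}$
$C = 625$ ($C = \left(6 \left(-4\right) - 1\right)^{2} = \left(-24 - 1\right)^{2} = \left(-25\right)^{2} = 625$)
$\frac{1}{q{\left(C,B{\left(-15,0 \right)} \right)} + 76924} = \frac{1}{2 \left(-15\right) \frac{1}{-4 + 0} + 76924} = \frac{1}{2 \left(-15\right) \frac{1}{-4} + 76924} = \frac{1}{2 \left(-15\right) \left(- \frac{1}{4}\right) + 76924} = \frac{1}{\frac{15}{2} + 76924} = \frac{1}{\frac{153863}{2}} = \frac{2}{153863}$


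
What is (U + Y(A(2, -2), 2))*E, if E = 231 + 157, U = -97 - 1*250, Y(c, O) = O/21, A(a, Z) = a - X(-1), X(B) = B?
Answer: -2826580/21 ≈ -1.3460e+5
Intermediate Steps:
A(a, Z) = 1 + a (A(a, Z) = a - 1*(-1) = a + 1 = 1 + a)
Y(c, O) = O/21 (Y(c, O) = O*(1/21) = O/21)
U = -347 (U = -97 - 250 = -347)
E = 388
(U + Y(A(2, -2), 2))*E = (-347 + (1/21)*2)*388 = (-347 + 2/21)*388 = -7285/21*388 = -2826580/21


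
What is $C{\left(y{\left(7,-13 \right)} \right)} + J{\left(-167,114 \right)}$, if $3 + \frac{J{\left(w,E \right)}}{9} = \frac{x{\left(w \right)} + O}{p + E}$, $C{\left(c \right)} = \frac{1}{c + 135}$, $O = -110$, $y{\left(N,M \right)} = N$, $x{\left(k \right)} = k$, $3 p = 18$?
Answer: $- \frac{135661}{2840} \approx -47.768$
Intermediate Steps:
$p = 6$ ($p = \frac{1}{3} \cdot 18 = 6$)
$C{\left(c \right)} = \frac{1}{135 + c}$
$J{\left(w,E \right)} = -27 + \frac{9 \left(-110 + w\right)}{6 + E}$ ($J{\left(w,E \right)} = -27 + 9 \frac{w - 110}{6 + E} = -27 + 9 \frac{-110 + w}{6 + E} = -27 + \frac{9 \left(-110 + w\right)}{6 + E}$)
$C{\left(y{\left(7,-13 \right)} \right)} + J{\left(-167,114 \right)} = \frac{1}{135 + 7} + \frac{9 \left(-128 - 167 - 342\right)}{6 + 114} = \frac{1}{142} + \frac{9 \left(-128 - 167 - 342\right)}{120} = \frac{1}{142} + 9 \cdot \frac{1}{120} \left(-637\right) = \frac{1}{142} - \frac{1911}{40} = - \frac{135661}{2840}$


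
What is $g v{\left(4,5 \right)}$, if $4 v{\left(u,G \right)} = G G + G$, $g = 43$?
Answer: $\frac{645}{2} \approx 322.5$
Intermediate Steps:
$v{\left(u,G \right)} = \frac{G}{4} + \frac{G^{2}}{4}$ ($v{\left(u,G \right)} = \frac{G G + G}{4} = \frac{G^{2} + G}{4} = \frac{G + G^{2}}{4} = \frac{G}{4} + \frac{G^{2}}{4}$)
$g v{\left(4,5 \right)} = 43 \cdot \frac{1}{4} \cdot 5 \left(1 + 5\right) = 43 \cdot \frac{1}{4} \cdot 5 \cdot 6 = 43 \cdot \frac{15}{2} = \frac{645}{2}$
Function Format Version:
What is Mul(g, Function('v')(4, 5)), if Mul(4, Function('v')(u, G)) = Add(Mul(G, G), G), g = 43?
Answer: Rational(645, 2) ≈ 322.50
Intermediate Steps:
Function('v')(u, G) = Add(Mul(Rational(1, 4), G), Mul(Rational(1, 4), Pow(G, 2))) (Function('v')(u, G) = Mul(Rational(1, 4), Add(Mul(G, G), G)) = Mul(Rational(1, 4), Add(Pow(G, 2), G)) = Mul(Rational(1, 4), Add(G, Pow(G, 2))) = Add(Mul(Rational(1, 4), G), Mul(Rational(1, 4), Pow(G, 2))))
Mul(g, Function('v')(4, 5)) = Mul(43, Mul(Rational(1, 4), 5, Add(1, 5))) = Mul(43, Mul(Rational(1, 4), 5, 6)) = Mul(43, Rational(15, 2)) = Rational(645, 2)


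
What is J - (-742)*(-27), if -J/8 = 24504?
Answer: -216066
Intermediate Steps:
J = -196032 (J = -8*24504 = -196032)
J - (-742)*(-27) = -196032 - (-742)*(-27) = -196032 - 1*20034 = -196032 - 20034 = -216066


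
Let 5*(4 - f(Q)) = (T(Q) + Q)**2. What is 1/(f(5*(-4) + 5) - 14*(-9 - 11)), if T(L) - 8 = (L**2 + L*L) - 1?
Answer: -5/193944 ≈ -2.5781e-5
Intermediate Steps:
T(L) = 7 + 2*L**2 (T(L) = 8 + ((L**2 + L*L) - 1) = 8 + ((L**2 + L**2) - 1) = 8 + (2*L**2 - 1) = 8 + (-1 + 2*L**2) = 7 + 2*L**2)
f(Q) = 4 - (7 + Q + 2*Q**2)**2/5 (f(Q) = 4 - ((7 + 2*Q**2) + Q)**2/5 = 4 - (7 + Q + 2*Q**2)**2/5)
1/(f(5*(-4) + 5) - 14*(-9 - 11)) = 1/((4 - (7 + (5*(-4) + 5) + 2*(5*(-4) + 5)**2)**2/5) - 14*(-9 - 11)) = 1/((4 - (7 + (-20 + 5) + 2*(-20 + 5)**2)**2/5) - 14*(-20)) = 1/((4 - (7 - 15 + 2*(-15)**2)**2/5) + 280) = 1/((4 - (7 - 15 + 2*225)**2/5) + 280) = 1/((4 - (7 - 15 + 450)**2/5) + 280) = 1/((4 - 1/5*442**2) + 280) = 1/((4 - 1/5*195364) + 280) = 1/((4 - 195364/5) + 280) = 1/(-195344/5 + 280) = 1/(-193944/5) = -5/193944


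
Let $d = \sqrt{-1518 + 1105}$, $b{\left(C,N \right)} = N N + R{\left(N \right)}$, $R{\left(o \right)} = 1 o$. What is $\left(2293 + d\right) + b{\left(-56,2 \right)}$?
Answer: $2299 + i \sqrt{413} \approx 2299.0 + 20.322 i$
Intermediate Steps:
$R{\left(o \right)} = o$
$b{\left(C,N \right)} = N + N^{2}$ ($b{\left(C,N \right)} = N N + N = N^{2} + N = N + N^{2}$)
$d = i \sqrt{413}$ ($d = \sqrt{-413} = i \sqrt{413} \approx 20.322 i$)
$\left(2293 + d\right) + b{\left(-56,2 \right)} = \left(2293 + i \sqrt{413}\right) + 2 \left(1 + 2\right) = \left(2293 + i \sqrt{413}\right) + 2 \cdot 3 = \left(2293 + i \sqrt{413}\right) + 6 = 2299 + i \sqrt{413}$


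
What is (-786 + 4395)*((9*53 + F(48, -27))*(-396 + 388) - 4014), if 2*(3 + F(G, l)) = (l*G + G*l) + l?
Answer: 9636030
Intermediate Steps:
F(G, l) = -3 + l/2 + G*l (F(G, l) = -3 + ((l*G + G*l) + l)/2 = -3 + ((G*l + G*l) + l)/2 = -3 + (2*G*l + l)/2 = -3 + (l + 2*G*l)/2 = -3 + (l/2 + G*l) = -3 + l/2 + G*l)
(-786 + 4395)*((9*53 + F(48, -27))*(-396 + 388) - 4014) = (-786 + 4395)*((9*53 + (-3 + (½)*(-27) + 48*(-27)))*(-396 + 388) - 4014) = 3609*((477 + (-3 - 27/2 - 1296))*(-8) - 4014) = 3609*((477 - 2625/2)*(-8) - 4014) = 3609*(-1671/2*(-8) - 4014) = 3609*(6684 - 4014) = 3609*2670 = 9636030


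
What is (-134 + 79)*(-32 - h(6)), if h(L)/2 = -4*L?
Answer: -880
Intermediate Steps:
h(L) = -8*L (h(L) = 2*(-4*L) = -8*L)
(-134 + 79)*(-32 - h(6)) = (-134 + 79)*(-32 - (-8)*6) = -55*(-32 - 1*(-48)) = -55*(-32 + 48) = -55*16 = -880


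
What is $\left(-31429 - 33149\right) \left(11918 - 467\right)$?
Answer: $-739482678$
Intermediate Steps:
$\left(-31429 - 33149\right) \left(11918 - 467\right) = - 64578 \left(11918 - 467\right) = \left(-64578\right) 11451 = -739482678$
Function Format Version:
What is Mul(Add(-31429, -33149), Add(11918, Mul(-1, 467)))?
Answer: -739482678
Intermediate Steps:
Mul(Add(-31429, -33149), Add(11918, Mul(-1, 467))) = Mul(-64578, Add(11918, -467)) = Mul(-64578, 11451) = -739482678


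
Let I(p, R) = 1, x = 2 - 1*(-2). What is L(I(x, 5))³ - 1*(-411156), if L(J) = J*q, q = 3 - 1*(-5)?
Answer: 411668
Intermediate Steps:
q = 8 (q = 3 + 5 = 8)
x = 4 (x = 2 + 2 = 4)
L(J) = 8*J (L(J) = J*8 = 8*J)
L(I(x, 5))³ - 1*(-411156) = (8*1)³ - 1*(-411156) = 8³ + 411156 = 512 + 411156 = 411668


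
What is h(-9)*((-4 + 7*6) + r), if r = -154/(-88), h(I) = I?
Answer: -1431/4 ≈ -357.75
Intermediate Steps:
r = 7/4 (r = -154*(-1/88) = 7/4 ≈ 1.7500)
h(-9)*((-4 + 7*6) + r) = -9*((-4 + 7*6) + 7/4) = -9*((-4 + 42) + 7/4) = -9*(38 + 7/4) = -9*159/4 = -1431/4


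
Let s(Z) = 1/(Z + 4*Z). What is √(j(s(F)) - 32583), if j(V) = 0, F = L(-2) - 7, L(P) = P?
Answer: I*√32583 ≈ 180.51*I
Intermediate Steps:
F = -9 (F = -2 - 7 = -9)
s(Z) = 1/(5*Z)
√(j(s(F)) - 32583) = √(0 - 32583) = √(-32583) = I*√32583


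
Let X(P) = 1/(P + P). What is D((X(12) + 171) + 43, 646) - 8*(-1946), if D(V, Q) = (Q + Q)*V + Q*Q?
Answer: 4256555/6 ≈ 7.0943e+5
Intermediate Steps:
X(P) = 1/(2*P)
D(V, Q) = Q**2 + 2*Q*V (D(V, Q) = (2*Q)*V + Q**2 = 2*Q*V + Q**2 = Q**2 + 2*Q*V)
D((X(12) + 171) + 43, 646) - 8*(-1946) = 646*(646 + 2*(((1/2)/12 + 171) + 43)) - 8*(-1946) = 646*(646 + 2*(((1/2)*(1/12) + 171) + 43)) + 15568 = 646*(646 + 2*((1/24 + 171) + 43)) + 15568 = 646*(646 + 2*(4105/24 + 43)) + 15568 = 646*(646 + 2*(5137/24)) + 15568 = 646*(646 + 5137/12) + 15568 = 646*(12889/12) + 15568 = 4163147/6 + 15568 = 4256555/6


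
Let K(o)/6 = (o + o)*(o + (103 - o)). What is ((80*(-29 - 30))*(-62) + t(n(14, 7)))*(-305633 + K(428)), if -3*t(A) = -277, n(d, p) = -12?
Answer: 196167254875/3 ≈ 6.5389e+10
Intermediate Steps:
t(A) = 277/3 (t(A) = -1/3*(-277) = 277/3)
K(o) = 1236*o (K(o) = 6*((o + o)*(o + (103 - o))) = 6*((2*o)*103) = 6*(206*o) = 1236*o)
((80*(-29 - 30))*(-62) + t(n(14, 7)))*(-305633 + K(428)) = ((80*(-29 - 30))*(-62) + 277/3)*(-305633 + 1236*428) = ((80*(-59))*(-62) + 277/3)*(-305633 + 529008) = (-4720*(-62) + 277/3)*223375 = (292640 + 277/3)*223375 = (878197/3)*223375 = 196167254875/3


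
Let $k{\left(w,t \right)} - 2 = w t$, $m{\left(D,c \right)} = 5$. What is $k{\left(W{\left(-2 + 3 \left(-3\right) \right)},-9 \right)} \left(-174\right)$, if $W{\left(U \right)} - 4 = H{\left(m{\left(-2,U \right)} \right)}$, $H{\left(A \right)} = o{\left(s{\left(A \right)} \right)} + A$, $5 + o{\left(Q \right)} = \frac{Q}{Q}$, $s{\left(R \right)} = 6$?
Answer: $7482$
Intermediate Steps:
$o{\left(Q \right)} = -4$ ($o{\left(Q \right)} = -5 + \frac{Q}{Q} = -5 + 1 = -4$)
$H{\left(A \right)} = -4 + A$
$W{\left(U \right)} = 5$ ($W{\left(U \right)} = 4 + \left(-4 + 5\right) = 4 + 1 = 5$)
$k{\left(w,t \right)} = 2 + t w$ ($k{\left(w,t \right)} = 2 + w t = 2 + t w$)
$k{\left(W{\left(-2 + 3 \left(-3\right) \right)},-9 \right)} \left(-174\right) = \left(2 - 45\right) \left(-174\right) = \left(-43\right) \left(-174\right) = 7482$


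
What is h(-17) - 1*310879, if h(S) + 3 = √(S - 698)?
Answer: -310882 + I*√715 ≈ -3.1088e+5 + 26.739*I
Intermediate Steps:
h(S) = -3 + √(-698 + S) (h(S) = -3 + √(S - 698) = -3 + √(-698 + S))
h(-17) - 1*310879 = (-3 + √(-698 - 17)) - 1*310879 = (-3 + √(-715)) - 310879 = (-3 + I*√715) - 310879 = -310882 + I*√715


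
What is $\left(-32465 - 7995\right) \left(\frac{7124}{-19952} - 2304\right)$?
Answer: $\frac{116263155295}{1247} \approx 9.3234 \cdot 10^{7}$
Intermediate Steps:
$\left(-32465 - 7995\right) \left(\frac{7124}{-19952} - 2304\right) = - 40460 \left(7124 \left(- \frac{1}{19952}\right) - 2304\right) = - 40460 \left(- \frac{1781}{4988} - 2304\right) = \left(-40460\right) \left(- \frac{11494133}{4988}\right) = \frac{116263155295}{1247}$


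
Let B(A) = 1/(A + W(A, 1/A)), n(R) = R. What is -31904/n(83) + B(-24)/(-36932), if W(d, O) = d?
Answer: -56557369261/147137088 ≈ -384.39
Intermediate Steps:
B(A) = 1/(2*A) (B(A) = 1/(A + A) = 1/(2*A))
-31904/n(83) + B(-24)/(-36932) = -31904/83 + ((½)/(-24))/(-36932) = -31904*1/83 + ((½)*(-1/24))*(-1/36932) = -31904/83 - 1/48*(-1/36932) = -31904/83 + 1/1772736 = -56557369261/147137088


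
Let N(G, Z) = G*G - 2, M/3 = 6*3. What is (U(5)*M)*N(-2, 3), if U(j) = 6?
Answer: 648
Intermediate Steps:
M = 54 (M = 3*(6*3) = 3*18 = 54)
N(G, Z) = -2 + G² (N(G, Z) = G² - 2 = -2 + G²)
(U(5)*M)*N(-2, 3) = (6*54)*(-2 + (-2)²) = 324*(-2 + 4) = 324*2 = 648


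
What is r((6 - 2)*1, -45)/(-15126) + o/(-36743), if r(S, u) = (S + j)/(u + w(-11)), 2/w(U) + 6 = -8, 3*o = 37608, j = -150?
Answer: -29978662361/87812389644 ≈ -0.34139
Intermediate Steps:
o = 12536 (o = (⅓)*37608 = 12536)
w(U) = -⅐ (w(U) = 2/(-6 - 8) = 2/(-14) = 2*(-1/14) = -⅐)
r(S, u) = (-150 + S)/(-⅐ + u) (r(S, u) = (S - 150)/(u - ⅐) = (-150 + S)/(-⅐ + u))
r((6 - 2)*1, -45)/(-15126) + o/(-36743) = (7*(-150 + (6 - 2)*1)/(-1 + 7*(-45)))/(-15126) + 12536/(-36743) = (7*(-150 + 4*1)/(-1 - 315))*(-1/15126) + 12536*(-1/36743) = (7*(-150 + 4)/(-316))*(-1/15126) - 12536/36743 = (7*(-1/316)*(-146))*(-1/15126) - 12536/36743 = (511/158)*(-1/15126) - 12536/36743 = -511/2389908 - 12536/36743 = -29978662361/87812389644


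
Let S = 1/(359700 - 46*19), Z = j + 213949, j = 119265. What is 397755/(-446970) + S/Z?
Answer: -1585263779305595/1781411550936836 ≈ -0.88989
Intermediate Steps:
Z = 333214 (Z = 119265 + 213949 = 333214)
S = 1/358826 (S = 1/(359700 - 874) = 1/358826 ≈ 2.7869e-6)
397755/(-446970) + S/Z = 397755/(-446970) + (1/358826)/333214 = 397755*(-1/446970) + (1/358826)*(1/333214) = -26517/29798 + 1/119565846764 = -1585263779305595/1781411550936836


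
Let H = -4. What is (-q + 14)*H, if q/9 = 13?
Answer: 412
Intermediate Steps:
q = 117 (q = 9*13 = 117)
(-q + 14)*H = (-1*117 + 14)*(-4) = (-117 + 14)*(-4) = -103*(-4) = 412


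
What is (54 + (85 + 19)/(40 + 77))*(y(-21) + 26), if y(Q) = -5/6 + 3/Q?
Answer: 259597/189 ≈ 1373.5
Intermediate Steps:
y(Q) = -⅚ + 3/Q (y(Q) = -5*⅙ + 3/Q = -⅚ + 3/Q)
(54 + (85 + 19)/(40 + 77))*(y(-21) + 26) = (54 + (85 + 19)/(40 + 77))*((-⅚ + 3/(-21)) + 26) = (54 + 104/117)*((-⅚ + 3*(-1/21)) + 26) = (54 + 104*(1/117))*((-⅚ - ⅐) + 26) = (54 + 8/9)*(-41/42 + 26) = (494/9)*(1051/42) = 259597/189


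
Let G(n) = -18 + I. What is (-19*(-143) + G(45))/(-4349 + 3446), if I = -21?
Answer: -2678/903 ≈ -2.9657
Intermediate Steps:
G(n) = -39 (G(n) = -18 - 21 = -39)
(-19*(-143) + G(45))/(-4349 + 3446) = (-19*(-143) - 39)/(-4349 + 3446) = (2717 - 39)/(-903) = 2678*(-1/903) = -2678/903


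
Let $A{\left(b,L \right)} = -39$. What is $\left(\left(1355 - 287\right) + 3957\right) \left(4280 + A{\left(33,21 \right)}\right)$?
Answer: $21311025$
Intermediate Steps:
$\left(\left(1355 - 287\right) + 3957\right) \left(4280 + A{\left(33,21 \right)}\right) = \left(\left(1355 - 287\right) + 3957\right) \left(4280 - 39\right) = \left(1068 + 3957\right) 4241 = 5025 \cdot 4241 = 21311025$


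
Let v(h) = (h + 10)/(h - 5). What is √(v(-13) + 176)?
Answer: √6342/6 ≈ 13.273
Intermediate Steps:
v(h) = (10 + h)/(-5 + h)
√(v(-13) + 176) = √((10 - 13)/(-5 - 13) + 176) = √(-3/(-18) + 176) = √(-1/18*(-3) + 176) = √(⅙ + 176) = √(1057/6) = √6342/6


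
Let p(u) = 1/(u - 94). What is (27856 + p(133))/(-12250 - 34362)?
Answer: -1086385/1817868 ≈ -0.59762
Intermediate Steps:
p(u) = 1/(-94 + u)
(27856 + p(133))/(-12250 - 34362) = (27856 + 1/(-94 + 133))/(-12250 - 34362) = (27856 + 1/39)/(-46612) = (27856 + 1/39)*(-1/46612) = (1086385/39)*(-1/46612) = -1086385/1817868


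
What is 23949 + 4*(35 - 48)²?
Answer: 24625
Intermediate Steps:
23949 + 4*(35 - 48)² = 23949 + 4*(-13)² = 23949 + 4*169 = 23949 + 676 = 24625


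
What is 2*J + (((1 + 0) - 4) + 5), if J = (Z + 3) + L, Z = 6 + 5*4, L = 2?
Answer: 64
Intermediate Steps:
Z = 26 (Z = 6 + 20 = 26)
J = 31 (J = (26 + 3) + 2 = 29 + 2 = 31)
2*J + (((1 + 0) - 4) + 5) = 2*31 + (((1 + 0) - 4) + 5) = 62 + ((1 - 4) + 5) = 62 + (-3 + 5) = 62 + 2 = 64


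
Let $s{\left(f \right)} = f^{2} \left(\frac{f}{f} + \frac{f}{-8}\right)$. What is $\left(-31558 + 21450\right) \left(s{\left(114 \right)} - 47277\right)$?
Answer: $2218443192$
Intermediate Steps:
$s{\left(f \right)} = f^{2} \left(1 - \frac{f}{8}\right)$ ($s{\left(f \right)} = f^{2} \left(1 + f \left(- \frac{1}{8}\right)\right) = f^{2} \left(1 - \frac{f}{8}\right)$)
$\left(-31558 + 21450\right) \left(s{\left(114 \right)} - 47277\right) = \left(-31558 + 21450\right) \left(\frac{114^{2} \left(8 - 114\right)}{8} - 47277\right) = - 10108 \left(\frac{1}{8} \cdot 12996 \left(8 - 114\right) - 47277\right) = - 10108 \left(\frac{1}{8} \cdot 12996 \left(-106\right) - 47277\right) = - 10108 \left(-172197 - 47277\right) = \left(-10108\right) \left(-219474\right) = 2218443192$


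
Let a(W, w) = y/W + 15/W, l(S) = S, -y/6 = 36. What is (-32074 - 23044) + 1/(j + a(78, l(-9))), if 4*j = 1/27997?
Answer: -206781317874/3751585 ≈ -55118.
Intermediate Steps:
j = 1/111988 (j = (¼)/27997 = (¼)*(1/27997) = 1/111988 ≈ 8.9295e-6)
y = -216 (y = -6*36 = -216)
a(W, w) = -201/W (a(W, w) = -216/W + 15/W = -201/W)
(-32074 - 23044) + 1/(j + a(78, l(-9))) = (-32074 - 23044) + 1/(1/111988 - 201/78) = -55118 + 1/(1/111988 - 201*1/78) = -55118 + 1/(1/111988 - 67/26) = -55118 + 1/(-3751585/1455844) = -55118 - 1455844/3751585 = -206781317874/3751585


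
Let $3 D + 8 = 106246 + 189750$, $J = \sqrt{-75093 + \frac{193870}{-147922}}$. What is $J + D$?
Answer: $\frac{295988}{3} + \frac{2 i \sqrt{102695778707497}}{73961} \approx 98663.0 + 274.03 i$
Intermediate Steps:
$J = \frac{2 i \sqrt{102695778707497}}{73961}$ ($J = \sqrt{-75093 + 193870 \left(- \frac{1}{147922}\right)} = \sqrt{-75093 - \frac{96935}{73961}} = \sqrt{- \frac{5554050308}{73961}} = \frac{2 i \sqrt{102695778707497}}{73961} \approx 274.03 i$)
$D = \frac{295988}{3}$ ($D = - \frac{8}{3} + \frac{106246 + 189750}{3} = - \frac{8}{3} + \frac{1}{3} \cdot 295996 = - \frac{8}{3} + \frac{295996}{3} = \frac{295988}{3} \approx 98663.0$)
$J + D = \frac{2 i \sqrt{102695778707497}}{73961} + \frac{295988}{3} = \frac{295988}{3} + \frac{2 i \sqrt{102695778707497}}{73961}$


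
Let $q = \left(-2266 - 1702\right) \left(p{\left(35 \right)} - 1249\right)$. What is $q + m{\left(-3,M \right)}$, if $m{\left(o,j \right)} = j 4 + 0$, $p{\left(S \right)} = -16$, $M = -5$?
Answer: $5019500$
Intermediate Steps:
$m{\left(o,j \right)} = 4 j$ ($m{\left(o,j \right)} = 4 j + 0 = 4 j$)
$q = 5019520$ ($q = \left(-2266 - 1702\right) \left(-16 - 1249\right) = \left(-3968\right) \left(-1265\right) = 5019520$)
$q + m{\left(-3,M \right)} = 5019520 + 4 \left(-5\right) = 5019520 - 20 = 5019500$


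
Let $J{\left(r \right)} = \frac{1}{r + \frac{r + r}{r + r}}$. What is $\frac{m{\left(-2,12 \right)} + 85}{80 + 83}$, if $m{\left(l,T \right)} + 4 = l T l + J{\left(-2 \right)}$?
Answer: $\frac{128}{163} \approx 0.78528$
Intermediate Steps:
$J{\left(r \right)} = \frac{1}{1 + r}$ ($J{\left(r \right)} = \frac{1}{r + \frac{2 r}{2 r}} = \frac{1}{r + 2 r \frac{1}{2 r}} = \frac{1}{r + 1} = \frac{1}{1 + r}$)
$m{\left(l,T \right)} = -5 + T l^{2}$ ($m{\left(l,T \right)} = -4 + \left(l T l + \frac{1}{1 - 2}\right) = -4 + \left(T l l + \frac{1}{-1}\right) = -4 + \left(T l^{2} - 1\right) = -4 + \left(-1 + T l^{2}\right) = -5 + T l^{2}$)
$\frac{m{\left(-2,12 \right)} + 85}{80 + 83} = \frac{\left(-5 + 12 \left(-2\right)^{2}\right) + 85}{80 + 83} = \frac{\left(-5 + 12 \cdot 4\right) + 85}{163} = \frac{\left(-5 + 48\right) + 85}{163} = \frac{43 + 85}{163} = \frac{1}{163} \cdot 128 = \frac{128}{163}$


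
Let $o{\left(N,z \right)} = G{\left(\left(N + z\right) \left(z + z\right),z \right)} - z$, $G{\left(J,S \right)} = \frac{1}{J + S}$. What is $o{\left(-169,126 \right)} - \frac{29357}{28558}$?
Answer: $- \frac{9713080177}{76464045} \approx -127.03$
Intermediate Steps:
$o{\left(N,z \right)} = \frac{1}{z + 2 z \left(N + z\right)} - z$ ($o{\left(N,z \right)} = \frac{1}{\left(N + z\right) \left(z + z\right) + z} - z = \frac{1}{\left(N + z\right) 2 z + z} - z = \frac{1}{2 z \left(N + z\right) + z} - z = \frac{1}{z + 2 z \left(N + z\right)} - z$)
$o{\left(-169,126 \right)} - \frac{29357}{28558} = \left(\frac{1}{126 + 2 \cdot 126 \left(-169 + 126\right)} - 126\right) - \frac{29357}{28558} = \left(\frac{1}{126 + 2 \cdot 126 \left(-43\right)} - 126\right) - \frac{29357}{28558} = \left(\frac{1}{126 - 10836} - 126\right) - \frac{29357}{28558} = \left(\frac{1}{-10710} - 126\right) - \frac{29357}{28558} = \left(- \frac{1}{10710} - 126\right) - \frac{29357}{28558} = - \frac{1349461}{10710} - \frac{29357}{28558} = - \frac{9713080177}{76464045}$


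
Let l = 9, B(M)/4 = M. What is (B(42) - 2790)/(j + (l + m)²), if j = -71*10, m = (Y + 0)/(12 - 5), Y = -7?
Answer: 69/17 ≈ 4.0588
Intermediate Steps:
B(M) = 4*M
m = -1 (m = (-7 + 0)/(12 - 5) = -7/7 = -7*⅐ = -1)
j = -710
(B(42) - 2790)/(j + (l + m)²) = (4*42 - 2790)/(-710 + (9 - 1)²) = (168 - 2790)/(-710 + 8²) = -2622/(-710 + 64) = -2622/(-646) = -2622*(-1/646) = 69/17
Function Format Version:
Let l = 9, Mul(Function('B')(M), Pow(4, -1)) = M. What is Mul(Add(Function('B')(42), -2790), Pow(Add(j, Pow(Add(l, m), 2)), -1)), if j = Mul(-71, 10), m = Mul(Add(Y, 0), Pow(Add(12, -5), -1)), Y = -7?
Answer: Rational(69, 17) ≈ 4.0588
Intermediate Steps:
Function('B')(M) = Mul(4, M)
m = -1 (m = Mul(Add(-7, 0), Pow(Add(12, -5), -1)) = Mul(-7, Pow(7, -1)) = Mul(-7, Rational(1, 7)) = -1)
j = -710
Mul(Add(Function('B')(42), -2790), Pow(Add(j, Pow(Add(l, m), 2)), -1)) = Mul(Add(Mul(4, 42), -2790), Pow(Add(-710, Pow(Add(9, -1), 2)), -1)) = Mul(Add(168, -2790), Pow(Add(-710, Pow(8, 2)), -1)) = Mul(-2622, Pow(Add(-710, 64), -1)) = Mul(-2622, Pow(-646, -1)) = Mul(-2622, Rational(-1, 646)) = Rational(69, 17)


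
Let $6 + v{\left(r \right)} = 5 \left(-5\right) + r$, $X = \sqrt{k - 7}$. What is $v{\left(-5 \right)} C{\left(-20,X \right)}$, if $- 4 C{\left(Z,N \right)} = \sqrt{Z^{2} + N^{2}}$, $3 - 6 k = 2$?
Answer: $\frac{3 \sqrt{14154}}{2} \approx 178.46$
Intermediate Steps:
$k = \frac{1}{6}$ ($k = \frac{1}{2} - \frac{1}{3} = \frac{1}{6} \approx 0.16667$)
$X = \frac{i \sqrt{246}}{6}$ ($X = \sqrt{\frac{1}{6} - 7} = \sqrt{- \frac{41}{6}} = \frac{i \sqrt{246}}{6} \approx 2.6141 i$)
$v{\left(r \right)} = -31 + r$ ($v{\left(r \right)} = -6 + \left(5 \left(-5\right) + r\right) = -6 + \left(-25 + r\right) = -31 + r$)
$C{\left(Z,N \right)} = - \frac{\sqrt{N^{2} + Z^{2}}}{4}$ ($C{\left(Z,N \right)} = - \frac{\sqrt{Z^{2} + N^{2}}}{4} = - \frac{\sqrt{N^{2} + Z^{2}}}{4}$)
$v{\left(-5 \right)} C{\left(-20,X \right)} = \left(-31 - 5\right) \left(- \frac{\sqrt{\left(\frac{i \sqrt{246}}{6}\right)^{2} + \left(-20\right)^{2}}}{4}\right) = - 36 \left(- \frac{\sqrt{- \frac{41}{6} + 400}}{4}\right) = - 36 \left(- \frac{\sqrt{\frac{2359}{6}}}{4}\right) = - 36 \left(- \frac{\frac{1}{6} \sqrt{14154}}{4}\right) = - 36 \left(- \frac{\sqrt{14154}}{24}\right) = \frac{3 \sqrt{14154}}{2}$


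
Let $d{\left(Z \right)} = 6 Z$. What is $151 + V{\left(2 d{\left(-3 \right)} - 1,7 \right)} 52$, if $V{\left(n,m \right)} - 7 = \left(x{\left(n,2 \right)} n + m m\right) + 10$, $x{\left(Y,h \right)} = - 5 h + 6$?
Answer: $11279$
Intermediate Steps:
$x{\left(Y,h \right)} = 6 - 5 h$
$V{\left(n,m \right)} = 17 + m^{2} - 4 n$ ($V{\left(n,m \right)} = 7 + \left(\left(\left(6 - 10\right) n + m m\right) + 10\right) = 7 + \left(\left(\left(6 - 10\right) n + m^{2}\right) + 10\right) = 7 + \left(\left(- 4 n + m^{2}\right) + 10\right) = 7 + \left(\left(m^{2} - 4 n\right) + 10\right) = 7 + \left(10 + m^{2} - 4 n\right) = 17 + m^{2} - 4 n$)
$151 + V{\left(2 d{\left(-3 \right)} - 1,7 \right)} 52 = 151 + \left(17 + 7^{2} - 4 \left(2 \cdot 6 \left(-3\right) - 1\right)\right) 52 = 151 + \left(17 + 49 - 4 \left(2 \left(-18\right) - 1\right)\right) 52 = 151 + \left(17 + 49 - 4 \left(-36 - 1\right)\right) 52 = 151 + \left(17 + 49 - -148\right) 52 = 151 + \left(17 + 49 + 148\right) 52 = 151 + 214 \cdot 52 = 151 + 11128 = 11279$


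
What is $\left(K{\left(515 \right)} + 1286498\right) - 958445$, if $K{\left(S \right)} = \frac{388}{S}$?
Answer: $\frac{168947683}{515} \approx 3.2805 \cdot 10^{5}$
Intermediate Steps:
$\left(K{\left(515 \right)} + 1286498\right) - 958445 = \left(\frac{388}{515} + 1286498\right) - 958445 = \frac{662546858}{515} - 958445 = \frac{168947683}{515}$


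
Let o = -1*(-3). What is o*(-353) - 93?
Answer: -1152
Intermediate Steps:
o = 3
o*(-353) - 93 = 3*(-353) - 93 = -1059 - 93 = -1152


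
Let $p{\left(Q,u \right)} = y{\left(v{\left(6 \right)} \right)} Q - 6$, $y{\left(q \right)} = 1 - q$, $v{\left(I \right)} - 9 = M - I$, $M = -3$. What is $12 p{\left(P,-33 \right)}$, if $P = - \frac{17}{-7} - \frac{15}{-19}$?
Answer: $- \frac{4440}{133} \approx -33.383$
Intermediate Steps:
$v{\left(I \right)} = 6 - I$ ($v{\left(I \right)} = 9 - \left(3 + I\right) = 6 - I$)
$P = \frac{428}{133}$ ($P = \left(-17\right) \left(- \frac{1}{7}\right) - - \frac{15}{19} = \frac{17}{7} + \frac{15}{19} = \frac{428}{133} \approx 3.218$)
$p{\left(Q,u \right)} = -6 + Q$ ($p{\left(Q,u \right)} = \left(1 - \left(6 - 6\right)\right) Q - 6 = \left(1 - 0\right) Q - 6 = \left(1 + 0\right) Q - 6 = 1 Q - 6 = Q - 6 = -6 + Q$)
$12 p{\left(P,-33 \right)} = 12 \left(-6 + \frac{428}{133}\right) = 12 \left(- \frac{370}{133}\right) = - \frac{4440}{133}$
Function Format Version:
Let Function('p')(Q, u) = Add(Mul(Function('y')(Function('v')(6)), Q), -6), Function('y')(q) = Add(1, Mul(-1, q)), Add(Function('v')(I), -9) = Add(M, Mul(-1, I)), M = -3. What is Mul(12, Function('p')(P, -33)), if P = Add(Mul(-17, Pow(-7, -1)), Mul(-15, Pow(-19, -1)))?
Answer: Rational(-4440, 133) ≈ -33.383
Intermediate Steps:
Function('v')(I) = Add(6, Mul(-1, I)) (Function('v')(I) = Add(9, Add(-3, Mul(-1, I))) = Add(6, Mul(-1, I)))
P = Rational(428, 133) (P = Add(Mul(-17, Rational(-1, 7)), Mul(-15, Rational(-1, 19))) = Add(Rational(17, 7), Rational(15, 19)) = Rational(428, 133) ≈ 3.2180)
Function('p')(Q, u) = Add(-6, Q) (Function('p')(Q, u) = Add(Mul(Add(1, Mul(-1, Add(6, Mul(-1, 6)))), Q), -6) = Add(Mul(Add(1, Mul(-1, Add(6, -6))), Q), -6) = Add(Mul(Add(1, Mul(-1, 0)), Q), -6) = Add(Mul(Add(1, 0), Q), -6) = Add(Mul(1, Q), -6) = Add(Q, -6) = Add(-6, Q))
Mul(12, Function('p')(P, -33)) = Mul(12, Add(-6, Rational(428, 133))) = Mul(12, Rational(-370, 133)) = Rational(-4440, 133)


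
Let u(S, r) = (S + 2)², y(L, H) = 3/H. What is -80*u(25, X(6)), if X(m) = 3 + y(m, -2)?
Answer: -58320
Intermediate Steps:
X(m) = 3/2 (X(m) = 3 + 3/(-2) = 3 + 3*(-½) = 3 - 3/2 = 3/2)
u(S, r) = (2 + S)²
-80*u(25, X(6)) = -80*(2 + 25)² = -80*27² = -80*729 = -58320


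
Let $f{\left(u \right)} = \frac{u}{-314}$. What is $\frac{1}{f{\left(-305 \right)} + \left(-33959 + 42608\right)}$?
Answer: $\frac{314}{2716091} \approx 0.00011561$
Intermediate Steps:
$f{\left(u \right)} = - \frac{u}{314}$ ($f{\left(u \right)} = u \left(- \frac{1}{314}\right) = - \frac{u}{314}$)
$\frac{1}{f{\left(-305 \right)} + \left(-33959 + 42608\right)} = \frac{1}{\left(- \frac{1}{314}\right) \left(-305\right) + \left(-33959 + 42608\right)} = \frac{1}{\frac{305}{314} + 8649} = \frac{1}{\frac{2716091}{314}} = \frac{314}{2716091}$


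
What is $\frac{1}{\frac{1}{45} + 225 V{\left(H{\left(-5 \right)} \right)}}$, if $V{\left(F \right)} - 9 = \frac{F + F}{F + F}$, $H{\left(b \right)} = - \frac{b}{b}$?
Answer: $\frac{45}{101251} \approx 0.00044444$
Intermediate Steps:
$H{\left(b \right)} = -1$ ($H{\left(b \right)} = \left(-1\right) 1 = -1$)
$V{\left(F \right)} = 10$ ($V{\left(F \right)} = 9 + \frac{F + F}{F + F} = 9 + \frac{2 F}{2 F} = 9 + 2 F \frac{1}{2 F} = 9 + 1 = 10$)
$\frac{1}{\frac{1}{45} + 225 V{\left(H{\left(-5 \right)} \right)}} = \frac{1}{\frac{1}{45} + 225 \cdot 10} = \frac{1}{\frac{1}{45} + 2250} = \frac{1}{\frac{101251}{45}} = \frac{45}{101251}$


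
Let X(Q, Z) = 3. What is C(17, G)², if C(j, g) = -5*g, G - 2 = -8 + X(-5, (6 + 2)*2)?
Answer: 225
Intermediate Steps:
G = -3 (G = 2 + (-8 + 3) = 2 - 5 = -3)
C(17, G)² = (-5*(-3))² = 15² = 225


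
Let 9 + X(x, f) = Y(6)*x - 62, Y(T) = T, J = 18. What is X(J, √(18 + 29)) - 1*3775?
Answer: -3738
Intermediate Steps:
X(x, f) = -71 + 6*x (X(x, f) = -9 + (6*x - 62) = -9 + (-62 + 6*x) = -71 + 6*x)
X(J, √(18 + 29)) - 1*3775 = (-71 + 6*18) - 1*3775 = (-71 + 108) - 3775 = 37 - 3775 = -3738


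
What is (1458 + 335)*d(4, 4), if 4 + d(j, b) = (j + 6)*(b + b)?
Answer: 136268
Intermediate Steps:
d(j, b) = -4 + 2*b*(6 + j) (d(j, b) = -4 + (j + 6)*(b + b) = -4 + (6 + j)*(2*b) = -4 + 2*b*(6 + j))
(1458 + 335)*d(4, 4) = (1458 + 335)*(-4 + 12*4 + 2*4*4) = 1793*(-4 + 48 + 32) = 1793*76 = 136268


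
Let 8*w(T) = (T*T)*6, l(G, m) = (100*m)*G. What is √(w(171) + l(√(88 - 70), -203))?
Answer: √(87723 - 243600*√2)/2 ≈ 253.37*I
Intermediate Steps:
l(G, m) = 100*G*m
w(T) = 3*T²/4 (w(T) = ((T*T)*6)/8 = (T²*6)/8 = (6*T²)/8 = 3*T²/4)
√(w(171) + l(√(88 - 70), -203)) = √((¾)*171² + 100*√(88 - 70)*(-203)) = √((¾)*29241 + 100*√18*(-203)) = √(87723/4 + 100*(3*√2)*(-203)) = √(87723/4 - 60900*√2)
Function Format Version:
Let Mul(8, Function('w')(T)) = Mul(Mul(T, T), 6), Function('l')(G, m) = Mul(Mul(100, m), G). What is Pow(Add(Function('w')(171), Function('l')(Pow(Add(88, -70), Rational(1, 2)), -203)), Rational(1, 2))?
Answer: Mul(Rational(1, 2), Pow(Add(87723, Mul(-243600, Pow(2, Rational(1, 2)))), Rational(1, 2))) ≈ Mul(253.37, I)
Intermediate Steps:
Function('l')(G, m) = Mul(100, G, m)
Function('w')(T) = Mul(Rational(3, 4), Pow(T, 2)) (Function('w')(T) = Mul(Rational(1, 8), Mul(Mul(T, T), 6)) = Mul(Rational(1, 8), Mul(Pow(T, 2), 6)) = Mul(Rational(1, 8), Mul(6, Pow(T, 2))) = Mul(Rational(3, 4), Pow(T, 2)))
Pow(Add(Function('w')(171), Function('l')(Pow(Add(88, -70), Rational(1, 2)), -203)), Rational(1, 2)) = Pow(Add(Mul(Rational(3, 4), Pow(171, 2)), Mul(100, Pow(Add(88, -70), Rational(1, 2)), -203)), Rational(1, 2)) = Pow(Add(Mul(Rational(3, 4), 29241), Mul(100, Pow(18, Rational(1, 2)), -203)), Rational(1, 2)) = Pow(Add(Rational(87723, 4), Mul(100, Mul(3, Pow(2, Rational(1, 2))), -203)), Rational(1, 2)) = Pow(Add(Rational(87723, 4), Mul(-60900, Pow(2, Rational(1, 2)))), Rational(1, 2))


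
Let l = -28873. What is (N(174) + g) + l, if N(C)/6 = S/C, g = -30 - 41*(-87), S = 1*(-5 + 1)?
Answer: -734748/29 ≈ -25336.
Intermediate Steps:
S = -4 (S = 1*(-4) = -4)
g = 3537 (g = -30 + 3567 = 3537)
N(C) = -24/C (N(C) = 6*(-4/C) = -24/C)
(N(174) + g) + l = (-24/174 + 3537) - 28873 = (-24*1/174 + 3537) - 28873 = (-4/29 + 3537) - 28873 = 102569/29 - 28873 = -734748/29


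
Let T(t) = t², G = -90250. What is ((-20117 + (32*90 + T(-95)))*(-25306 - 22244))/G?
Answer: -7809612/1805 ≈ -4326.7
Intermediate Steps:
((-20117 + (32*90 + T(-95)))*(-25306 - 22244))/G = ((-20117 + (32*90 + (-95)²))*(-25306 - 22244))/(-90250) = ((-20117 + (2880 + 9025))*(-47550))*(-1/90250) = ((-20117 + 11905)*(-47550))*(-1/90250) = -8212*(-47550)*(-1/90250) = 390480600*(-1/90250) = -7809612/1805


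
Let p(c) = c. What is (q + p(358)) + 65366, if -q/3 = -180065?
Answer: 605919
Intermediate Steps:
q = 540195 (q = -3*(-180065) = 540195)
(q + p(358)) + 65366 = (540195 + 358) + 65366 = 540553 + 65366 = 605919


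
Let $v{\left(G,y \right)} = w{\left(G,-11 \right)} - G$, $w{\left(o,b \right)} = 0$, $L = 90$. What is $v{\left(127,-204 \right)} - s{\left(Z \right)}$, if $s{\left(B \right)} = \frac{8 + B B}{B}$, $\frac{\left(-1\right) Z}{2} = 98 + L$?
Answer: $\frac{11704}{47} \approx 249.02$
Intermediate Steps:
$Z = -376$ ($Z = - 2 \left(98 + 90\right) = \left(-2\right) 188 = -376$)
$v{\left(G,y \right)} = - G$ ($v{\left(G,y \right)} = 0 - G = - G$)
$s{\left(B \right)} = \frac{8 + B^{2}}{B}$
$v{\left(127,-204 \right)} - s{\left(Z \right)} = \left(-1\right) 127 - \left(-376 + \frac{8}{-376}\right) = -127 - \left(-376 + 8 \left(- \frac{1}{376}\right)\right) = -127 - \left(-376 - \frac{1}{47}\right) = -127 - - \frac{17673}{47} = -127 + \frac{17673}{47} = \frac{11704}{47}$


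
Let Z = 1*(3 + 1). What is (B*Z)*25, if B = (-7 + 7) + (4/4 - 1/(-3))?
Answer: 400/3 ≈ 133.33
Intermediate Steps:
Z = 4 (Z = 1*4 = 4)
B = 4/3 (B = 0 + (4*(¼) - 1*(-⅓)) = 0 + (1 + ⅓) = 0 + 4/3 = 4/3 ≈ 1.3333)
(B*Z)*25 = ((4/3)*4)*25 = (16/3)*25 = 400/3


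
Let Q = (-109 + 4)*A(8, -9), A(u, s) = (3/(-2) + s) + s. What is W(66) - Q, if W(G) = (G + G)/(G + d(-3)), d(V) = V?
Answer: -85907/42 ≈ -2045.4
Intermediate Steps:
A(u, s) = -3/2 + 2*s (A(u, s) = (3*(-½) + s) + s = (-3/2 + s) + s = -3/2 + 2*s)
W(G) = 2*G/(-3 + G) (W(G) = (G + G)/(G - 3) = (2*G)/(-3 + G) = 2*G/(-3 + G))
Q = 4095/2 (Q = (-109 + 4)*(-3/2 + 2*(-9)) = -105*(-3/2 - 18) = -105*(-39/2) = 4095/2 ≈ 2047.5)
W(66) - Q = 2*66/(-3 + 66) - 1*4095/2 = 2*66/63 - 4095/2 = 2*66*(1/63) - 4095/2 = 44/21 - 4095/2 = -85907/42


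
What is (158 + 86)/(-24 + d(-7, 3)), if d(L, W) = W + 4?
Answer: -244/17 ≈ -14.353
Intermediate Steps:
d(L, W) = 4 + W
(158 + 86)/(-24 + d(-7, 3)) = (158 + 86)/(-24 + (4 + 3)) = 244/(-24 + 7) = 244/(-17) = 244*(-1/17) = -244/17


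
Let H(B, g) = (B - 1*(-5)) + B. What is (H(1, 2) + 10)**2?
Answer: 289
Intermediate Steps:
H(B, g) = 5 + 2*B (H(B, g) = (B + 5) + B = (5 + B) + B = 5 + 2*B)
(H(1, 2) + 10)**2 = ((5 + 2*1) + 10)**2 = ((5 + 2) + 10)**2 = (7 + 10)**2 = 17**2 = 289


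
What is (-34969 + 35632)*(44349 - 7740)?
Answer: 24271767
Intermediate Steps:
(-34969 + 35632)*(44349 - 7740) = 663*36609 = 24271767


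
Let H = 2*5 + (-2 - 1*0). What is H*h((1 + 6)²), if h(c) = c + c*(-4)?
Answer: -1176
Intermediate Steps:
h(c) = -3*c (h(c) = c - 4*c = -3*c)
H = 8 (H = 10 + (-2 + 0) = 10 - 2 = 8)
H*h((1 + 6)²) = 8*(-3*(1 + 6)²) = 8*(-3*7²) = 8*(-3*49) = 8*(-147) = -1176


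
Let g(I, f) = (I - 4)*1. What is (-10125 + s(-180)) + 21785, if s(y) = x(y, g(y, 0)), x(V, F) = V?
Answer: 11480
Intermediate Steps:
g(I, f) = -4 + I (g(I, f) = (-4 + I)*1 = -4 + I)
s(y) = y
(-10125 + s(-180)) + 21785 = (-10125 - 180) + 21785 = -10305 + 21785 = 11480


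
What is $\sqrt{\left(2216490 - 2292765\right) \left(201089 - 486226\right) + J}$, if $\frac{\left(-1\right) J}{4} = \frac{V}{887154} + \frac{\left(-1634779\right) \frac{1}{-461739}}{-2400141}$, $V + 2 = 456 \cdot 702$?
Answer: $\frac{\sqrt{64886662993168151544049936421406473570800891}}{54621022237339647} \approx 1.4747 \cdot 10^{5}$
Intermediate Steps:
$V = 320110$ ($V = -2 + 456 \cdot 702 = -2 + 320112 = 320110$)
$J = - \frac{236504561080348616}{163863066712018941}$ ($J = - 4 \left(\frac{320110}{887154} + \frac{\left(-1634779\right) \frac{1}{-461739}}{-2400141}\right) = - 4 \left(320110 \cdot \frac{1}{887154} + \left(-1634779\right) \left(- \frac{1}{461739}\right) \left(- \frac{1}{2400141}\right)\right) = - 4 \left(\frac{160055}{443577} + \frac{1634779}{461739} \left(- \frac{1}{2400141}\right)\right) = - 4 \left(\frac{160055}{443577} - \frac{1634779}{1108238705199}\right) = \left(-4\right) \frac{59126140270087154}{163863066712018941} = - \frac{236504561080348616}{163863066712018941} \approx -1.4433$)
$\sqrt{\left(2216490 - 2292765\right) \left(201089 - 486226\right) + J} = \sqrt{\left(2216490 - 2292765\right) \left(201089 - 486226\right) - \frac{236504561080348616}{163863066712018941}} = \sqrt{\left(-76275\right) \left(-285137\right) - \frac{236504561080348616}{163863066712018941}} = \sqrt{21748824675 - \frac{236504561080348616}{163863066712018941}} = \sqrt{\frac{3563829108391024102007820559}{163863066712018941}} = \frac{\sqrt{64886662993168151544049936421406473570800891}}{54621022237339647}$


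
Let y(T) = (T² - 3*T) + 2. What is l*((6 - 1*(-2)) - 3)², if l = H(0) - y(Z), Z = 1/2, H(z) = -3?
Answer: -375/4 ≈ -93.750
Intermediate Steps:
Z = ½ ≈ 0.50000
y(T) = 2 + T² - 3*T
l = -15/4 (l = -3 - (2 + (½)² - 3*½) = -3 - (2 + ¼ - 3/2) = -3 - 1*¾ = -3 - ¾ = -15/4 ≈ -3.7500)
l*((6 - 1*(-2)) - 3)² = -15*((6 - 1*(-2)) - 3)²/4 = -15*((6 + 2) - 3)²/4 = -15*(8 - 3)²/4 = -15/4*5² = -15/4*25 = -375/4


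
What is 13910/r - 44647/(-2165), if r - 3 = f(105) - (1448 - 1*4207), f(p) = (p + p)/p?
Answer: 76759729/2992030 ≈ 25.655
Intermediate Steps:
f(p) = 2 (f(p) = (2*p)/p = 2)
r = 2764 (r = 3 + (2 - (1448 - 1*4207)) = 3 + (2 - (1448 - 4207)) = 3 + (2 - 1*(-2759)) = 3 + (2 + 2759) = 3 + 2761 = 2764)
13910/r - 44647/(-2165) = 13910/2764 - 44647/(-2165) = 13910*(1/2764) - 44647*(-1/2165) = 6955/1382 + 44647/2165 = 76759729/2992030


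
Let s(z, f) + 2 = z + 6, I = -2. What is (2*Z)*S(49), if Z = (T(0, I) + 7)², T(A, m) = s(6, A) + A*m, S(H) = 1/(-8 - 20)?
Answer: -289/14 ≈ -20.643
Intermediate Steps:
s(z, f) = 4 + z (s(z, f) = -2 + (z + 6) = -2 + (6 + z) = 4 + z)
S(H) = -1/28 (S(H) = 1/(-28) = -1/28)
T(A, m) = 10 + A*m (T(A, m) = (4 + 6) + A*m = 10 + A*m)
Z = 289 (Z = ((10 + 0*(-2)) + 7)² = ((10 + 0) + 7)² = (10 + 7)² = 17² = 289)
(2*Z)*S(49) = (2*289)*(-1/28) = 578*(-1/28) = -289/14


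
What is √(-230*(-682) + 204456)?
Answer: 2*√90329 ≈ 601.10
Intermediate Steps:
√(-230*(-682) + 204456) = √(156860 + 204456) = √361316 = 2*√90329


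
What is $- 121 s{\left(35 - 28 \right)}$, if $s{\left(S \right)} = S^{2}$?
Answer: $-5929$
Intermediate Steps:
$- 121 s{\left(35 - 28 \right)} = - 121 \left(35 - 28\right)^{2} = - 121 \cdot 7^{2} = \left(-121\right) 49 = -5929$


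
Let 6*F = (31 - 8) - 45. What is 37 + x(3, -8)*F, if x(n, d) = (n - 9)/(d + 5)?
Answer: 89/3 ≈ 29.667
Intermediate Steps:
x(n, d) = (-9 + n)/(5 + d)
F = -11/3 (F = ((31 - 8) - 45)/6 = (23 - 45)/6 = (⅙)*(-22) = -11/3 ≈ -3.6667)
37 + x(3, -8)*F = 37 + ((-9 + 3)/(5 - 8))*(-11/3) = 37 + (-6/(-3))*(-11/3) = 37 - ⅓*(-6)*(-11/3) = 37 + 2*(-11/3) = 37 - 22/3 = 89/3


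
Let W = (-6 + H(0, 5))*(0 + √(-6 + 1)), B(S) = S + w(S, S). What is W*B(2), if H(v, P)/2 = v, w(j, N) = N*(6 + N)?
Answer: -108*I*√5 ≈ -241.5*I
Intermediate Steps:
H(v, P) = 2*v
B(S) = S + S*(6 + S)
W = -6*I*√5 (W = (-6 + 2*0)*(0 + √(-6 + 1)) = (-6 + 0)*(0 + √(-5)) = -6*(0 + I*√5) = -6*I*√5 ≈ -13.416*I)
W*B(2) = (-6*I*√5)*(2*(7 + 2)) = (-6*I*√5)*(2*9) = -6*I*√5*18 = -108*I*√5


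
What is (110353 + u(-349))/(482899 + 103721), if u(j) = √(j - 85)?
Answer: 110353/586620 + I*√434/586620 ≈ 0.18812 + 3.5513e-5*I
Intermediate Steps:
u(j) = √(-85 + j)
(110353 + u(-349))/(482899 + 103721) = (110353 + √(-85 - 349))/(482899 + 103721) = (110353 + √(-434))/586620 = (110353 + I*√434)*(1/586620) = 110353/586620 + I*√434/586620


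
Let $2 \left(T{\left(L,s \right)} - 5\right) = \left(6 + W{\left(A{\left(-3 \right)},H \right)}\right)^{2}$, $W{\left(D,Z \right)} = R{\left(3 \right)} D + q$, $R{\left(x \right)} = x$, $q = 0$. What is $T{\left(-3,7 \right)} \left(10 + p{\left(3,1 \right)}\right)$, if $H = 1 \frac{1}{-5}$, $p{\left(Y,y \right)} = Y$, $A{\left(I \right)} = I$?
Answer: $\frac{247}{2} \approx 123.5$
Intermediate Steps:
$H = - \frac{1}{5}$ ($H = 1 \left(- \frac{1}{5}\right) = - \frac{1}{5} \approx -0.2$)
$W{\left(D,Z \right)} = 3 D$ ($W{\left(D,Z \right)} = 3 D + 0 = 3 D$)
$T{\left(L,s \right)} = \frac{19}{2}$ ($T{\left(L,s \right)} = 5 + \frac{\left(6 + 3 \left(-3\right)\right)^{2}}{2} = 5 + \frac{\left(6 - 9\right)^{2}}{2} = 5 + \frac{\left(-3\right)^{2}}{2} = 5 + \frac{1}{2} \cdot 9 = 5 + \frac{9}{2} = \frac{19}{2}$)
$T{\left(-3,7 \right)} \left(10 + p{\left(3,1 \right)}\right) = \frac{19 \left(10 + 3\right)}{2} = \frac{19}{2} \cdot 13 = \frac{247}{2}$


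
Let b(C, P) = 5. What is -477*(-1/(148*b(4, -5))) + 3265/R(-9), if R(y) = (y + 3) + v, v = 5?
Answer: -2415623/740 ≈ -3264.4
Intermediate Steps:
R(y) = 8 + y (R(y) = (y + 3) + 5 = (3 + y) + 5 = 8 + y)
-477*(-1/(148*b(4, -5))) + 3265/R(-9) = -477/(5*(-148)) + 3265/(8 - 9) = -477/(-740) + 3265/(-1) = -477*(-1/740) + 3265*(-1) = 477/740 - 3265 = -2415623/740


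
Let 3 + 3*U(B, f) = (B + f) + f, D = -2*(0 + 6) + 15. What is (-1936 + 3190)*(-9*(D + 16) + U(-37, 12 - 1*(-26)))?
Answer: -199386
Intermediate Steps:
D = 3 (D = -2*6 + 15 = -12 + 15 = 3)
U(B, f) = -1 + B/3 + 2*f/3 (U(B, f) = -1 + ((B + f) + f)/3 = -1 + (B + 2*f)/3 = -1 + (B/3 + 2*f/3) = -1 + B/3 + 2*f/3)
(-1936 + 3190)*(-9*(D + 16) + U(-37, 12 - 1*(-26))) = (-1936 + 3190)*(-9*(3 + 16) + (-1 + (⅓)*(-37) + 2*(12 - 1*(-26))/3)) = 1254*(-9*19 + (-1 - 37/3 + 2*(12 + 26)/3)) = 1254*(-171 + (-1 - 37/3 + (⅔)*38)) = 1254*(-171 + (-1 - 37/3 + 76/3)) = 1254*(-171 + 12) = 1254*(-159) = -199386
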